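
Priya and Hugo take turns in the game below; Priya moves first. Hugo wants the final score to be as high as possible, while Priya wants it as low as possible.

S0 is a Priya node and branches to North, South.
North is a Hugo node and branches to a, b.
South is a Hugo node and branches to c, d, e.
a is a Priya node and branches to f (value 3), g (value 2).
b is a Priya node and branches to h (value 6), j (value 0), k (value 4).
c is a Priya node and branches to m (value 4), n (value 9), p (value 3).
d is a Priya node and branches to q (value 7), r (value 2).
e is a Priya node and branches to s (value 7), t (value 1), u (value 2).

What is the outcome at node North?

a (Priya): min(3, 2) = 2
b (Priya): min(6, 0, 4) = 0
North (Hugo): max(2, 0) = 2

2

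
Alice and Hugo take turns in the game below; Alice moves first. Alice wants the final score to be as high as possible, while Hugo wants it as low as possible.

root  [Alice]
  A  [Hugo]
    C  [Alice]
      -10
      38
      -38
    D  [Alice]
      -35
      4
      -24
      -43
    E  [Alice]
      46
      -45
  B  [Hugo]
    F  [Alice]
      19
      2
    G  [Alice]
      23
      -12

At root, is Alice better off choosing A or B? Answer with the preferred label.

C (Alice): max(-10, 38, -38) = 38
D (Alice): max(-35, 4, -24, -43) = 4
E (Alice): max(46, -45) = 46
A (Hugo): min(38, 4, 46) = 4
F (Alice): max(19, 2) = 19
G (Alice): max(23, -12) = 23
B (Hugo): min(19, 23) = 19
Alice prefers the higher value; A=4, B=19. B is better since 19 > 4.

B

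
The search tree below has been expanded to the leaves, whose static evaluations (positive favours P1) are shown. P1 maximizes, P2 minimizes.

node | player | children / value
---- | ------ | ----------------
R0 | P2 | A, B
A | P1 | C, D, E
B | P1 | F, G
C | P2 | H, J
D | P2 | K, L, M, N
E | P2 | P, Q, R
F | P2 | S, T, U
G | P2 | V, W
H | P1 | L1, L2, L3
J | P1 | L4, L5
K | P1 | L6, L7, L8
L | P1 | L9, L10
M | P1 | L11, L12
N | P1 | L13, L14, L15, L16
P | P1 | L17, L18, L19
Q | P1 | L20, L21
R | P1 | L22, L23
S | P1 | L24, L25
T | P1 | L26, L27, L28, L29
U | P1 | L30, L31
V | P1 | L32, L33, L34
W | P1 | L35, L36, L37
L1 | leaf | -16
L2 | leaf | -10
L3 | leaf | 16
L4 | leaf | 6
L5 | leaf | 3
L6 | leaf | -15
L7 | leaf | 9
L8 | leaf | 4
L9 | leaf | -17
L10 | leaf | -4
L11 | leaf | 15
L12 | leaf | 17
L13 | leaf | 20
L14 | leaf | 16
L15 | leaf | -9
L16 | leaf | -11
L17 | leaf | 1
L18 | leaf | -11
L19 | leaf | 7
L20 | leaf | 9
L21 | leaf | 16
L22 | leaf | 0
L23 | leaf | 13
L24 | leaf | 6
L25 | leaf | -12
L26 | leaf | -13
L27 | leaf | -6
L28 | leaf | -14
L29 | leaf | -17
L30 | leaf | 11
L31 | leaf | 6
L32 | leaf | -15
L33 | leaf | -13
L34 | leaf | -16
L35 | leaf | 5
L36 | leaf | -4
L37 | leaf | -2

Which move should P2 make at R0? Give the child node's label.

H (P1): max(-16, -10, 16) = 16
J (P1): max(6, 3) = 6
C (P2): min(16, 6) = 6
K (P1): max(-15, 9, 4) = 9
L (P1): max(-17, -4) = -4
M (P1): max(15, 17) = 17
N (P1): max(20, 16, -9, -11) = 20
D (P2): min(9, -4, 17, 20) = -4
P (P1): max(1, -11, 7) = 7
Q (P1): max(9, 16) = 16
R (P1): max(0, 13) = 13
E (P2): min(7, 16, 13) = 7
A (P1): max(6, -4, 7) = 7
S (P1): max(6, -12) = 6
T (P1): max(-13, -6, -14, -17) = -6
U (P1): max(11, 6) = 11
F (P2): min(6, -6, 11) = -6
V (P1): max(-15, -13, -16) = -13
W (P1): max(5, -4, -2) = 5
G (P2): min(-13, 5) = -13
B (P1): max(-6, -13) = -6
R0 (P2): min(7, -6) = -6
P2 at R0 wants the lowest of {A=7, B=-6}, so chooses B.

B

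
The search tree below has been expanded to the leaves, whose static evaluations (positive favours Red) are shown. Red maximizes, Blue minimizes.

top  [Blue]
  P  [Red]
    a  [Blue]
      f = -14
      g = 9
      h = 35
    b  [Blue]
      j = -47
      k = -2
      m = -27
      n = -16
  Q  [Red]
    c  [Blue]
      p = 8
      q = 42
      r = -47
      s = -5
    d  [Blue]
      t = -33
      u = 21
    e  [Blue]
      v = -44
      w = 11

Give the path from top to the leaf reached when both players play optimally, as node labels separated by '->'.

a (Blue): min(-14, 9, 35) = -14
b (Blue): min(-47, -2, -27, -16) = -47
P (Red): max(-14, -47) = -14
c (Blue): min(8, 42, -47, -5) = -47
d (Blue): min(-33, 21) = -33
e (Blue): min(-44, 11) = -44
Q (Red): max(-47, -33, -44) = -33
top (Blue): min(-14, -33) = -33
At top, Blue picks Q (lowest: -33).
At Q, Red picks d (highest: -33).
At d, Blue picks t (lowest: -33).
Terminal value -33.

top -> Q -> d -> t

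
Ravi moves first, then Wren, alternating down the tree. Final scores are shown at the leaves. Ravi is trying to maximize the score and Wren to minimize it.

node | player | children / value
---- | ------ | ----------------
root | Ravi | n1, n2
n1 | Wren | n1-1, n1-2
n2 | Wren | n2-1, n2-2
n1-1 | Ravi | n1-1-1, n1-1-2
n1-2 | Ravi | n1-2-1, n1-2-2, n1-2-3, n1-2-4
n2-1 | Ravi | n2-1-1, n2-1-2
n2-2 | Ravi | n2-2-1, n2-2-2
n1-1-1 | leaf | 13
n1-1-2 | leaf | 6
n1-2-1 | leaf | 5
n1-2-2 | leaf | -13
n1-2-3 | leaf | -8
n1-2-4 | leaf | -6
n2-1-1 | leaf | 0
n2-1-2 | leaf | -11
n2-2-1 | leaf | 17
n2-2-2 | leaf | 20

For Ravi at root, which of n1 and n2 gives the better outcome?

n1

n1-1 (Ravi): max(13, 6) = 13
n1-2 (Ravi): max(5, -13, -8, -6) = 5
n1 (Wren): min(13, 5) = 5
n2-1 (Ravi): max(0, -11) = 0
n2-2 (Ravi): max(17, 20) = 20
n2 (Wren): min(0, 20) = 0
Ravi prefers the higher value; n1=5, n2=0. n1 is better since 5 > 0.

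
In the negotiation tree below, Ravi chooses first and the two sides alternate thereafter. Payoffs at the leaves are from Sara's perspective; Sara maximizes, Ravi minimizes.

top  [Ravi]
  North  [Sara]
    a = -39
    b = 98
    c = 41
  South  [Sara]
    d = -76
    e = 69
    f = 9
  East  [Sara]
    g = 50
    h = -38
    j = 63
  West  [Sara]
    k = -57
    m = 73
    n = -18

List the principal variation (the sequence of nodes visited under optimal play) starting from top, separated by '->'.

North (Sara): max(-39, 98, 41) = 98
South (Sara): max(-76, 69, 9) = 69
East (Sara): max(50, -38, 63) = 63
West (Sara): max(-57, 73, -18) = 73
top (Ravi): min(98, 69, 63, 73) = 63
At top, Ravi picks East (lowest: 63).
At East, Sara picks j (highest: 63).
Terminal value 63.

top -> East -> j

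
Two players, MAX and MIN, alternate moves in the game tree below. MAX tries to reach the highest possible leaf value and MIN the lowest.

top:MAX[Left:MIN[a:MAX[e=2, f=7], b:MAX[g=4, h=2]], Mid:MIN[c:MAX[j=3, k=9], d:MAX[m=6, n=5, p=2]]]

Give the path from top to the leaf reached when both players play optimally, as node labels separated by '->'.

a (MAX): max(2, 7) = 7
b (MAX): max(4, 2) = 4
Left (MIN): min(7, 4) = 4
c (MAX): max(3, 9) = 9
d (MAX): max(6, 5, 2) = 6
Mid (MIN): min(9, 6) = 6
top (MAX): max(4, 6) = 6
At top, MAX picks Mid (highest: 6).
At Mid, MIN picks d (lowest: 6).
At d, MAX picks m (highest: 6).
Terminal value 6.

top -> Mid -> d -> m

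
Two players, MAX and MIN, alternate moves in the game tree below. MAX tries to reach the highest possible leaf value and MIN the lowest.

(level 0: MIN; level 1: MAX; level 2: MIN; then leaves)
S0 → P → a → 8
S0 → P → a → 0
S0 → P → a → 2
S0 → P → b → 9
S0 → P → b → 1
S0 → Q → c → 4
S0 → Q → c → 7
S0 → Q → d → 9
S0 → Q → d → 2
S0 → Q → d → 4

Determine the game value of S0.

1

a (MIN): min(8, 0, 2) = 0
b (MIN): min(9, 1) = 1
P (MAX): max(0, 1) = 1
c (MIN): min(4, 7) = 4
d (MIN): min(9, 2, 4) = 2
Q (MAX): max(4, 2) = 4
S0 (MIN): min(1, 4) = 1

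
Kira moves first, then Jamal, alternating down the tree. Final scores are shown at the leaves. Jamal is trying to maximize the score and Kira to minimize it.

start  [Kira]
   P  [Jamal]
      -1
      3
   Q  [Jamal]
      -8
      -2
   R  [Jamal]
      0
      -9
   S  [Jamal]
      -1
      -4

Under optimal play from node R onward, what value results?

R (Jamal): max(0, -9) = 0

0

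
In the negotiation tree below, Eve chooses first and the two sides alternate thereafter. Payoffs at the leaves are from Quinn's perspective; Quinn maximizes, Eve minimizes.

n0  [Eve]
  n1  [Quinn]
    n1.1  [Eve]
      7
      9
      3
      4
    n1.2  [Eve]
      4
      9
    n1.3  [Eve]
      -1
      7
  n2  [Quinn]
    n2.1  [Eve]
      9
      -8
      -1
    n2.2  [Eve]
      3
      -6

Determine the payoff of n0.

n1.1 (Eve): min(7, 9, 3, 4) = 3
n1.2 (Eve): min(4, 9) = 4
n1.3 (Eve): min(-1, 7) = -1
n1 (Quinn): max(3, 4, -1) = 4
n2.1 (Eve): min(9, -8, -1) = -8
n2.2 (Eve): min(3, -6) = -6
n2 (Quinn): max(-8, -6) = -6
n0 (Eve): min(4, -6) = -6

-6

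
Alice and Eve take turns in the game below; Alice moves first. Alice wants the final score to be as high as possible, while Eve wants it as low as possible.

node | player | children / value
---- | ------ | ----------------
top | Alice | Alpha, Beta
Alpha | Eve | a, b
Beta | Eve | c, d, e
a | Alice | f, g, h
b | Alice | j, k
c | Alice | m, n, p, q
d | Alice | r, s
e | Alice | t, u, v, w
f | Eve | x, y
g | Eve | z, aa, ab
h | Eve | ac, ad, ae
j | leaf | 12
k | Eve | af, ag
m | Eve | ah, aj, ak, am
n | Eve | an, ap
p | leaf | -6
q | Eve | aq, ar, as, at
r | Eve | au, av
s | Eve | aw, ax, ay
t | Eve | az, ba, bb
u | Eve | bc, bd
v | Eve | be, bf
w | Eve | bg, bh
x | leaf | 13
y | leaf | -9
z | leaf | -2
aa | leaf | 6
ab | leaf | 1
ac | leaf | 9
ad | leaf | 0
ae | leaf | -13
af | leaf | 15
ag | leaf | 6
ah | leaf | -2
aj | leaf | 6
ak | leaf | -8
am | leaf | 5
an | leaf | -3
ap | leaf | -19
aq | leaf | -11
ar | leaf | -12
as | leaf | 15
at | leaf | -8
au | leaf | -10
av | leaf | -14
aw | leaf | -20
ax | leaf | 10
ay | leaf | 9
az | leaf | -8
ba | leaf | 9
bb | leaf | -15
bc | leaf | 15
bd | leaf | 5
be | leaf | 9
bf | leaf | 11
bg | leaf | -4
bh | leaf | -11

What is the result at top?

-2

f (Eve): min(13, -9) = -9
g (Eve): min(-2, 6, 1) = -2
h (Eve): min(9, 0, -13) = -13
a (Alice): max(-9, -2, -13) = -2
k (Eve): min(15, 6) = 6
b (Alice): max(12, 6) = 12
Alpha (Eve): min(-2, 12) = -2
m (Eve): min(-2, 6, -8, 5) = -8
n (Eve): min(-3, -19) = -19
q (Eve): min(-11, -12, 15, -8) = -12
c (Alice): max(-8, -19, -6, -12) = -6
r (Eve): min(-10, -14) = -14
s (Eve): min(-20, 10, 9) = -20
d (Alice): max(-14, -20) = -14
t (Eve): min(-8, 9, -15) = -15
u (Eve): min(15, 5) = 5
v (Eve): min(9, 11) = 9
w (Eve): min(-4, -11) = -11
e (Alice): max(-15, 5, 9, -11) = 9
Beta (Eve): min(-6, -14, 9) = -14
top (Alice): max(-2, -14) = -2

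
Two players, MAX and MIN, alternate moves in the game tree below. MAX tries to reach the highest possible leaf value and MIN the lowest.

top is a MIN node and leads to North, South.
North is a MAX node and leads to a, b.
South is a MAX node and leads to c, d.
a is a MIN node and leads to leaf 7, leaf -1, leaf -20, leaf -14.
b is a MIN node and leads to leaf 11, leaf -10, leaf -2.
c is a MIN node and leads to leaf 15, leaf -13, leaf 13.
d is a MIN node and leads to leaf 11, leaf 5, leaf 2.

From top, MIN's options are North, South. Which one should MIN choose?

a (MIN): min(7, -1, -20, -14) = -20
b (MIN): min(11, -10, -2) = -10
North (MAX): max(-20, -10) = -10
c (MIN): min(15, -13, 13) = -13
d (MIN): min(11, 5, 2) = 2
South (MAX): max(-13, 2) = 2
top (MIN): min(-10, 2) = -10
MIN at top wants the lowest of {North=-10, South=2}, so chooses North.

North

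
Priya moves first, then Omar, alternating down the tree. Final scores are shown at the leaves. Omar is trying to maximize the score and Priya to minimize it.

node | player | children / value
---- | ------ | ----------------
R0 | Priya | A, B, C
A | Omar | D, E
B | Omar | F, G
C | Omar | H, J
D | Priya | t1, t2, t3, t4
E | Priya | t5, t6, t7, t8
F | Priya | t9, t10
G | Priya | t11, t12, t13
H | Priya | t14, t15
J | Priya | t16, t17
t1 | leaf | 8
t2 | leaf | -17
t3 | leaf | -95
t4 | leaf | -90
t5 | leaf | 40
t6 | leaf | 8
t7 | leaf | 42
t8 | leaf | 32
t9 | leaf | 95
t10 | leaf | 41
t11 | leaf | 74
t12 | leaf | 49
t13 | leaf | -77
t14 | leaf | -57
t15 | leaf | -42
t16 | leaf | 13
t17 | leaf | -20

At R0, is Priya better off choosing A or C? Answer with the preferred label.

C

D (Priya): min(8, -17, -95, -90) = -95
E (Priya): min(40, 8, 42, 32) = 8
A (Omar): max(-95, 8) = 8
H (Priya): min(-57, -42) = -57
J (Priya): min(13, -20) = -20
C (Omar): max(-57, -20) = -20
Priya prefers the lower value; A=8, C=-20. C is better since -20 < 8.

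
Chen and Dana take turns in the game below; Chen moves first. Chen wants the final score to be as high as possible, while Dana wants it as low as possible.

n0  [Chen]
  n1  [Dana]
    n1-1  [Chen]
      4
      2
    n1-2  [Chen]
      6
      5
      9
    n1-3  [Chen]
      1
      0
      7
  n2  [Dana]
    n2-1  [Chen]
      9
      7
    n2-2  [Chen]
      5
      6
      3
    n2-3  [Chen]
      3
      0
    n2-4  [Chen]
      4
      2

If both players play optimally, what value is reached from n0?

n1-1 (Chen): max(4, 2) = 4
n1-2 (Chen): max(6, 5, 9) = 9
n1-3 (Chen): max(1, 0, 7) = 7
n1 (Dana): min(4, 9, 7) = 4
n2-1 (Chen): max(9, 7) = 9
n2-2 (Chen): max(5, 6, 3) = 6
n2-3 (Chen): max(3, 0) = 3
n2-4 (Chen): max(4, 2) = 4
n2 (Dana): min(9, 6, 3, 4) = 3
n0 (Chen): max(4, 3) = 4

4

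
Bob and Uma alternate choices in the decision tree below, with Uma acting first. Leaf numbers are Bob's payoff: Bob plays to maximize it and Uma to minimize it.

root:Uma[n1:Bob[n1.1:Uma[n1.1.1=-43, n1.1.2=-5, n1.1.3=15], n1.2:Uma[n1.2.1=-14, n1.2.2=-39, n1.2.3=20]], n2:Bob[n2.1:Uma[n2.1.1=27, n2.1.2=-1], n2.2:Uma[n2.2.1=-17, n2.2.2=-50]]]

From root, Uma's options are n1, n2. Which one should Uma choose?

n1

n1.1 (Uma): min(-43, -5, 15) = -43
n1.2 (Uma): min(-14, -39, 20) = -39
n1 (Bob): max(-43, -39) = -39
n2.1 (Uma): min(27, -1) = -1
n2.2 (Uma): min(-17, -50) = -50
n2 (Bob): max(-1, -50) = -1
root (Uma): min(-39, -1) = -39
Uma at root wants the lowest of {n1=-39, n2=-1}, so chooses n1.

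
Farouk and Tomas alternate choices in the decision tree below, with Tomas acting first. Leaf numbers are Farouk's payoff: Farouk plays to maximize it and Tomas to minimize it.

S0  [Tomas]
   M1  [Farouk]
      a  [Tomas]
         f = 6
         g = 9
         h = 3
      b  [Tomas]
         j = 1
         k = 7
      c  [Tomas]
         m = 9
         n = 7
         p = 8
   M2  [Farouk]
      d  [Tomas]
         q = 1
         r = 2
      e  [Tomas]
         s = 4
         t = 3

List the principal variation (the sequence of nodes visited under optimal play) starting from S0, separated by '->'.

S0 -> M2 -> e -> t

a (Tomas): min(6, 9, 3) = 3
b (Tomas): min(1, 7) = 1
c (Tomas): min(9, 7, 8) = 7
M1 (Farouk): max(3, 1, 7) = 7
d (Tomas): min(1, 2) = 1
e (Tomas): min(4, 3) = 3
M2 (Farouk): max(1, 3) = 3
S0 (Tomas): min(7, 3) = 3
At S0, Tomas picks M2 (lowest: 3).
At M2, Farouk picks e (highest: 3).
At e, Tomas picks t (lowest: 3).
Terminal value 3.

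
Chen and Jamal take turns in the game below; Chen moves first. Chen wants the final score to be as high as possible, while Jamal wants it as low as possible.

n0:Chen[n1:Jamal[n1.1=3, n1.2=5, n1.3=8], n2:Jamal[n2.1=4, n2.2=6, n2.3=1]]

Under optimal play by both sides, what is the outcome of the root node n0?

n1 (Jamal): min(3, 5, 8) = 3
n2 (Jamal): min(4, 6, 1) = 1
n0 (Chen): max(3, 1) = 3

3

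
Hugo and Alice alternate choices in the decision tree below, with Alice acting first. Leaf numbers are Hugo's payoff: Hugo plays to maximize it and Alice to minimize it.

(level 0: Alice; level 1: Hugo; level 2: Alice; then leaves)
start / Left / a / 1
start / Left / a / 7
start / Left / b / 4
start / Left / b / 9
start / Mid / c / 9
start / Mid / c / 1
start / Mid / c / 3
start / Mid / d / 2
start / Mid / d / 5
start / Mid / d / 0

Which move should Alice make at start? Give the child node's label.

Mid

a (Alice): min(1, 7) = 1
b (Alice): min(4, 9) = 4
Left (Hugo): max(1, 4) = 4
c (Alice): min(9, 1, 3) = 1
d (Alice): min(2, 5, 0) = 0
Mid (Hugo): max(1, 0) = 1
start (Alice): min(4, 1) = 1
Alice at start wants the lowest of {Left=4, Mid=1}, so chooses Mid.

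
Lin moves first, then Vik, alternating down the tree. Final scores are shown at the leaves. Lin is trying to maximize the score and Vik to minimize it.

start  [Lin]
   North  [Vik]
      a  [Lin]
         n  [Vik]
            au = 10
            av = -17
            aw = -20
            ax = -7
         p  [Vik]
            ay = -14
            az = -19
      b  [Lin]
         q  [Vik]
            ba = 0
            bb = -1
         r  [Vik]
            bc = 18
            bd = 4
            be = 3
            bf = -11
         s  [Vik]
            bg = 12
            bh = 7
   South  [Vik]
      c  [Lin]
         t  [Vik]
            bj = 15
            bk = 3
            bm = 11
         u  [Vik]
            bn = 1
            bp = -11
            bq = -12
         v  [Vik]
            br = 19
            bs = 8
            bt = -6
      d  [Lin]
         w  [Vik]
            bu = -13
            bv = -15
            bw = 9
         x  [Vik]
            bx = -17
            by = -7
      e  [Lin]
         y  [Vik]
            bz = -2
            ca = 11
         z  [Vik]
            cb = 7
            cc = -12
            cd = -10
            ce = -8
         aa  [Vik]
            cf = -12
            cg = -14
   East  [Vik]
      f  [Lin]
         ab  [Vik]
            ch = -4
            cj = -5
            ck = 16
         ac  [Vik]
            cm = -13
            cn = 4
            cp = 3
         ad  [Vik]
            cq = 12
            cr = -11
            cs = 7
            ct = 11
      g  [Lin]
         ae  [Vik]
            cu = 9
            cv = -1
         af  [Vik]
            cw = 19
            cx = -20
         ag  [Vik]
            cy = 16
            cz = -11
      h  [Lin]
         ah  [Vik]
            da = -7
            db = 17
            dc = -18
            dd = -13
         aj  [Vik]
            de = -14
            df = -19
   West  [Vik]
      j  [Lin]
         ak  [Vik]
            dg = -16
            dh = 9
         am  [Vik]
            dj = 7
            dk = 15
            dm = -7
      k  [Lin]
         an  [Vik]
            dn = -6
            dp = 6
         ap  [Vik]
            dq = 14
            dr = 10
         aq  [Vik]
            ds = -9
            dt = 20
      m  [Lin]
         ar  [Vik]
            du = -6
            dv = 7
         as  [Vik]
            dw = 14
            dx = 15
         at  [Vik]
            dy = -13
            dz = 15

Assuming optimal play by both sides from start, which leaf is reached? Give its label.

dm

n (Vik): min(10, -17, -20, -7) = -20
p (Vik): min(-14, -19) = -19
a (Lin): max(-20, -19) = -19
q (Vik): min(0, -1) = -1
r (Vik): min(18, 4, 3, -11) = -11
s (Vik): min(12, 7) = 7
b (Lin): max(-1, -11, 7) = 7
North (Vik): min(-19, 7) = -19
t (Vik): min(15, 3, 11) = 3
u (Vik): min(1, -11, -12) = -12
v (Vik): min(19, 8, -6) = -6
c (Lin): max(3, -12, -6) = 3
w (Vik): min(-13, -15, 9) = -15
x (Vik): min(-17, -7) = -17
d (Lin): max(-15, -17) = -15
y (Vik): min(-2, 11) = -2
z (Vik): min(7, -12, -10, -8) = -12
aa (Vik): min(-12, -14) = -14
e (Lin): max(-2, -12, -14) = -2
South (Vik): min(3, -15, -2) = -15
ab (Vik): min(-4, -5, 16) = -5
ac (Vik): min(-13, 4, 3) = -13
ad (Vik): min(12, -11, 7, 11) = -11
f (Lin): max(-5, -13, -11) = -5
ae (Vik): min(9, -1) = -1
af (Vik): min(19, -20) = -20
ag (Vik): min(16, -11) = -11
g (Lin): max(-1, -20, -11) = -1
ah (Vik): min(-7, 17, -18, -13) = -18
aj (Vik): min(-14, -19) = -19
h (Lin): max(-18, -19) = -18
East (Vik): min(-5, -1, -18) = -18
ak (Vik): min(-16, 9) = -16
am (Vik): min(7, 15, -7) = -7
j (Lin): max(-16, -7) = -7
an (Vik): min(-6, 6) = -6
ap (Vik): min(14, 10) = 10
aq (Vik): min(-9, 20) = -9
k (Lin): max(-6, 10, -9) = 10
ar (Vik): min(-6, 7) = -6
as (Vik): min(14, 15) = 14
at (Vik): min(-13, 15) = -13
m (Lin): max(-6, 14, -13) = 14
West (Vik): min(-7, 10, 14) = -7
start (Lin): max(-19, -15, -18, -7) = -7
At start, Lin picks West (highest: -7).
At West, Vik picks j (lowest: -7).
At j, Lin picks am (highest: -7).
At am, Vik picks dm (lowest: -7).
Terminal value -7.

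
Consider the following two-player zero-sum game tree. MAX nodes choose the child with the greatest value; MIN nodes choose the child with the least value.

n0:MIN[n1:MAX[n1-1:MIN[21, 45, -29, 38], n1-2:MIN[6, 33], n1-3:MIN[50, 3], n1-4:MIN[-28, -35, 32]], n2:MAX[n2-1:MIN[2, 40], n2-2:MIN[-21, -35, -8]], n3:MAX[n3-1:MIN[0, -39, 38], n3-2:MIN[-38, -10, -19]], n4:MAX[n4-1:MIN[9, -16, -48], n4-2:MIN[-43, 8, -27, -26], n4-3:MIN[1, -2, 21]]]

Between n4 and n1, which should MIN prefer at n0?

n4

n4-1 (MIN): min(9, -16, -48) = -48
n4-2 (MIN): min(-43, 8, -27, -26) = -43
n4-3 (MIN): min(1, -2, 21) = -2
n4 (MAX): max(-48, -43, -2) = -2
n1-1 (MIN): min(21, 45, -29, 38) = -29
n1-2 (MIN): min(6, 33) = 6
n1-3 (MIN): min(50, 3) = 3
n1-4 (MIN): min(-28, -35, 32) = -35
n1 (MAX): max(-29, 6, 3, -35) = 6
MIN prefers the lower value; n4=-2, n1=6. n4 is better since -2 < 6.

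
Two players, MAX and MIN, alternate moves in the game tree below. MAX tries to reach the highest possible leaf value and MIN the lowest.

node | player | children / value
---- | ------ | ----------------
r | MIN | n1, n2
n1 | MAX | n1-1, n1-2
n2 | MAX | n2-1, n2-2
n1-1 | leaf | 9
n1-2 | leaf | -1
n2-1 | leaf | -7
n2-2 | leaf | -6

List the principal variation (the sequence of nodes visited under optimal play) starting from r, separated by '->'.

n1 (MAX): max(9, -1) = 9
n2 (MAX): max(-7, -6) = -6
r (MIN): min(9, -6) = -6
At r, MIN picks n2 (lowest: -6).
At n2, MAX picks n2-2 (highest: -6).
Terminal value -6.

r -> n2 -> n2-2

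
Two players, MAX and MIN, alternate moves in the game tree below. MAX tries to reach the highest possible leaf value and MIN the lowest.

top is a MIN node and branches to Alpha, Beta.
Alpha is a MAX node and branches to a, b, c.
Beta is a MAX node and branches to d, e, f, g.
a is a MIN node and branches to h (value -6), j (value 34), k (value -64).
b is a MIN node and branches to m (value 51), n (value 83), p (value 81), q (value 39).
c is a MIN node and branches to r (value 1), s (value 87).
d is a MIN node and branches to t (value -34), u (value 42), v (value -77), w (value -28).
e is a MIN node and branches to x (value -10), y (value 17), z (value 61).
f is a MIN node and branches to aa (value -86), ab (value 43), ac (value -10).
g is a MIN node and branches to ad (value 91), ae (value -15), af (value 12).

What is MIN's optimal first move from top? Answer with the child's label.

Beta

a (MIN): min(-6, 34, -64) = -64
b (MIN): min(51, 83, 81, 39) = 39
c (MIN): min(1, 87) = 1
Alpha (MAX): max(-64, 39, 1) = 39
d (MIN): min(-34, 42, -77, -28) = -77
e (MIN): min(-10, 17, 61) = -10
f (MIN): min(-86, 43, -10) = -86
g (MIN): min(91, -15, 12) = -15
Beta (MAX): max(-77, -10, -86, -15) = -10
top (MIN): min(39, -10) = -10
MIN at top wants the lowest of {Alpha=39, Beta=-10}, so chooses Beta.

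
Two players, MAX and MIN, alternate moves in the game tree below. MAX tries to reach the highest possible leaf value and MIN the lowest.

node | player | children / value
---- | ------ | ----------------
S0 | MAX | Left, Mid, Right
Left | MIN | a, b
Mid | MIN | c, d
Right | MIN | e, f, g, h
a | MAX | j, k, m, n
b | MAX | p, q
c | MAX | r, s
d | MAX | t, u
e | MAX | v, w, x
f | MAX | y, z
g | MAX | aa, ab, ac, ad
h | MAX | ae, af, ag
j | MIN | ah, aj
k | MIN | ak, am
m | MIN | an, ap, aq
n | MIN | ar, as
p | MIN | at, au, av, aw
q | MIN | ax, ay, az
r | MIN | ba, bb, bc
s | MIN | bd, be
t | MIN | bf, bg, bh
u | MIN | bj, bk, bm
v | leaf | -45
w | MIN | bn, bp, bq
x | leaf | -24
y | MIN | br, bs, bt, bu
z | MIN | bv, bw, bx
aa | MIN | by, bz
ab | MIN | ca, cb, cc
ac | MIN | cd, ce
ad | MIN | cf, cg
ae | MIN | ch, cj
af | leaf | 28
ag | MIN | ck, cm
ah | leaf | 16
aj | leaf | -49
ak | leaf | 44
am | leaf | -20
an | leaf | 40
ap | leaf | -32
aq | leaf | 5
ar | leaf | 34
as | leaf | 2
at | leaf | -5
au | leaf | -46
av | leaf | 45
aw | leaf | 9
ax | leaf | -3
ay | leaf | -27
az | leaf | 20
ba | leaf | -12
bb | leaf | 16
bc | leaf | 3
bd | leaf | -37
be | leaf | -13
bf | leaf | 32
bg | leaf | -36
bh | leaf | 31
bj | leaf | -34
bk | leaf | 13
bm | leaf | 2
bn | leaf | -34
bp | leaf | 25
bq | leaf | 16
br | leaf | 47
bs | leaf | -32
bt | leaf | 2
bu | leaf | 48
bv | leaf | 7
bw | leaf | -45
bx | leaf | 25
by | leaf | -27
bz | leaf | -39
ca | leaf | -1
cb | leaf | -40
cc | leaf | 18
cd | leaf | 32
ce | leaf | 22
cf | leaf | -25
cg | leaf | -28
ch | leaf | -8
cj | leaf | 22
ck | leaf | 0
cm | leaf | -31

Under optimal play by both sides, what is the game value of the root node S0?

j (MIN): min(16, -49) = -49
k (MIN): min(44, -20) = -20
m (MIN): min(40, -32, 5) = -32
n (MIN): min(34, 2) = 2
a (MAX): max(-49, -20, -32, 2) = 2
p (MIN): min(-5, -46, 45, 9) = -46
q (MIN): min(-3, -27, 20) = -27
b (MAX): max(-46, -27) = -27
Left (MIN): min(2, -27) = -27
r (MIN): min(-12, 16, 3) = -12
s (MIN): min(-37, -13) = -37
c (MAX): max(-12, -37) = -12
t (MIN): min(32, -36, 31) = -36
u (MIN): min(-34, 13, 2) = -34
d (MAX): max(-36, -34) = -34
Mid (MIN): min(-12, -34) = -34
w (MIN): min(-34, 25, 16) = -34
e (MAX): max(-45, -34, -24) = -24
y (MIN): min(47, -32, 2, 48) = -32
z (MIN): min(7, -45, 25) = -45
f (MAX): max(-32, -45) = -32
aa (MIN): min(-27, -39) = -39
ab (MIN): min(-1, -40, 18) = -40
ac (MIN): min(32, 22) = 22
ad (MIN): min(-25, -28) = -28
g (MAX): max(-39, -40, 22, -28) = 22
ae (MIN): min(-8, 22) = -8
ag (MIN): min(0, -31) = -31
h (MAX): max(-8, 28, -31) = 28
Right (MIN): min(-24, -32, 22, 28) = -32
S0 (MAX): max(-27, -34, -32) = -27

-27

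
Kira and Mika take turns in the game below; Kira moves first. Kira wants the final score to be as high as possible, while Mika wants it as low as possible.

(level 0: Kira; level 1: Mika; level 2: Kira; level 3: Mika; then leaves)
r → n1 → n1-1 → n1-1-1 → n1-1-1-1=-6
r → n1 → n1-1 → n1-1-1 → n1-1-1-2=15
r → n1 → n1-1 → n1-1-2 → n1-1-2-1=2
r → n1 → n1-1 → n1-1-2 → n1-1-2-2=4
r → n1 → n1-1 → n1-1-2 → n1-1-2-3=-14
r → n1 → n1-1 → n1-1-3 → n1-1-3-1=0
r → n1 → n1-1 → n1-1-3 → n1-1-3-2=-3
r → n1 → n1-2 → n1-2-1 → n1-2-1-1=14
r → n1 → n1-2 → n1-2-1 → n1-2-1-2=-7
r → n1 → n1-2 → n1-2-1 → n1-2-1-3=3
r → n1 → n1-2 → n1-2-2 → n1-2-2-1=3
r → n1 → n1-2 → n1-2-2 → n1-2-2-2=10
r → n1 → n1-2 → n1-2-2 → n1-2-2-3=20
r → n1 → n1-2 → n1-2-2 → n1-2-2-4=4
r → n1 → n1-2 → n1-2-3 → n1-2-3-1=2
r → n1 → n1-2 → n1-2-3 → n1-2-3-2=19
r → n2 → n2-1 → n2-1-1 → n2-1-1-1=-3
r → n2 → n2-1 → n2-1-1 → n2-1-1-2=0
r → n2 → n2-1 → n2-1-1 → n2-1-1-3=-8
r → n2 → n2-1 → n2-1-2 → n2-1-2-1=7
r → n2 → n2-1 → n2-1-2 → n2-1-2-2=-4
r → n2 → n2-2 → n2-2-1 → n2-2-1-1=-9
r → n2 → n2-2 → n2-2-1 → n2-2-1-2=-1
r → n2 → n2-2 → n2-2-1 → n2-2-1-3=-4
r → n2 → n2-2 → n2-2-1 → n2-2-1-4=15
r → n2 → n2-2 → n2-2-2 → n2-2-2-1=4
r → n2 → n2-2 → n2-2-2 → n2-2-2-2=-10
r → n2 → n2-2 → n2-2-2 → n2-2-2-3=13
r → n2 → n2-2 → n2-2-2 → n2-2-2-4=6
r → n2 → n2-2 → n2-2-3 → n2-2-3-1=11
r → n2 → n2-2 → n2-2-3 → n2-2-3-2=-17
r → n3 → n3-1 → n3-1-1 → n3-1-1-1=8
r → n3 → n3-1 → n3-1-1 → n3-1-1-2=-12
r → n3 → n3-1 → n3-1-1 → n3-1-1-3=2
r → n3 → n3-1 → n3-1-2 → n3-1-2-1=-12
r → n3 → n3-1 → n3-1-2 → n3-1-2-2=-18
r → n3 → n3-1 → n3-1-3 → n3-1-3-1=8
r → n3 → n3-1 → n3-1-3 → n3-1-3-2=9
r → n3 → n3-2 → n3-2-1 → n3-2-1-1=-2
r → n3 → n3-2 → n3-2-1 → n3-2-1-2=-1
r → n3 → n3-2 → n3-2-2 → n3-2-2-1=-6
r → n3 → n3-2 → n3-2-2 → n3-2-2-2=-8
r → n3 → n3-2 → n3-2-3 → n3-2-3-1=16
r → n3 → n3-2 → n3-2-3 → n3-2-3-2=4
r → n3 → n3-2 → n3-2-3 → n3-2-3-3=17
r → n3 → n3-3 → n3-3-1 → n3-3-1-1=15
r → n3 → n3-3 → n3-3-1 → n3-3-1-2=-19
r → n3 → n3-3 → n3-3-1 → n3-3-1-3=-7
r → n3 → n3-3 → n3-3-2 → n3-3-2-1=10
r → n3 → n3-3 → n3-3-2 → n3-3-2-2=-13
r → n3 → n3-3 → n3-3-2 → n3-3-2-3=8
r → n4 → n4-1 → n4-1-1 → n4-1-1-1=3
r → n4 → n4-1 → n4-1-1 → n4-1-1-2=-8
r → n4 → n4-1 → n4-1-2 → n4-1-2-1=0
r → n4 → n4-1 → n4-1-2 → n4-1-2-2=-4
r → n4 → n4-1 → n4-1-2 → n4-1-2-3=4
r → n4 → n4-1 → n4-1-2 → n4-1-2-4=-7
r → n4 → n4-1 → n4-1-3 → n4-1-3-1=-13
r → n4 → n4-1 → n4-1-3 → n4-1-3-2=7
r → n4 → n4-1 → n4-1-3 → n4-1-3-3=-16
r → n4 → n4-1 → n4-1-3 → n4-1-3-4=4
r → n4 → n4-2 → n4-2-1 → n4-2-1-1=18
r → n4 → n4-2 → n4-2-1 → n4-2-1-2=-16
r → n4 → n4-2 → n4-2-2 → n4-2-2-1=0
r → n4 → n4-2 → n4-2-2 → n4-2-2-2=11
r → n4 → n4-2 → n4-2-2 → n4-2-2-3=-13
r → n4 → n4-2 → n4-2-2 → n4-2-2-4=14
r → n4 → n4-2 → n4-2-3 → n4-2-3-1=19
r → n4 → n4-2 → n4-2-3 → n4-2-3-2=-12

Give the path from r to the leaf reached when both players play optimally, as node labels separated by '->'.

r -> n1 -> n1-1 -> n1-1-3 -> n1-1-3-2

n1-1-1 (Mika): min(-6, 15) = -6
n1-1-2 (Mika): min(2, 4, -14) = -14
n1-1-3 (Mika): min(0, -3) = -3
n1-1 (Kira): max(-6, -14, -3) = -3
n1-2-1 (Mika): min(14, -7, 3) = -7
n1-2-2 (Mika): min(3, 10, 20, 4) = 3
n1-2-3 (Mika): min(2, 19) = 2
n1-2 (Kira): max(-7, 3, 2) = 3
n1 (Mika): min(-3, 3) = -3
n2-1-1 (Mika): min(-3, 0, -8) = -8
n2-1-2 (Mika): min(7, -4) = -4
n2-1 (Kira): max(-8, -4) = -4
n2-2-1 (Mika): min(-9, -1, -4, 15) = -9
n2-2-2 (Mika): min(4, -10, 13, 6) = -10
n2-2-3 (Mika): min(11, -17) = -17
n2-2 (Kira): max(-9, -10, -17) = -9
n2 (Mika): min(-4, -9) = -9
n3-1-1 (Mika): min(8, -12, 2) = -12
n3-1-2 (Mika): min(-12, -18) = -18
n3-1-3 (Mika): min(8, 9) = 8
n3-1 (Kira): max(-12, -18, 8) = 8
n3-2-1 (Mika): min(-2, -1) = -2
n3-2-2 (Mika): min(-6, -8) = -8
n3-2-3 (Mika): min(16, 4, 17) = 4
n3-2 (Kira): max(-2, -8, 4) = 4
n3-3-1 (Mika): min(15, -19, -7) = -19
n3-3-2 (Mika): min(10, -13, 8) = -13
n3-3 (Kira): max(-19, -13) = -13
n3 (Mika): min(8, 4, -13) = -13
n4-1-1 (Mika): min(3, -8) = -8
n4-1-2 (Mika): min(0, -4, 4, -7) = -7
n4-1-3 (Mika): min(-13, 7, -16, 4) = -16
n4-1 (Kira): max(-8, -7, -16) = -7
n4-2-1 (Mika): min(18, -16) = -16
n4-2-2 (Mika): min(0, 11, -13, 14) = -13
n4-2-3 (Mika): min(19, -12) = -12
n4-2 (Kira): max(-16, -13, -12) = -12
n4 (Mika): min(-7, -12) = -12
r (Kira): max(-3, -9, -13, -12) = -3
At r, Kira picks n1 (highest: -3).
At n1, Mika picks n1-1 (lowest: -3).
At n1-1, Kira picks n1-1-3 (highest: -3).
At n1-1-3, Mika picks n1-1-3-2 (lowest: -3).
Terminal value -3.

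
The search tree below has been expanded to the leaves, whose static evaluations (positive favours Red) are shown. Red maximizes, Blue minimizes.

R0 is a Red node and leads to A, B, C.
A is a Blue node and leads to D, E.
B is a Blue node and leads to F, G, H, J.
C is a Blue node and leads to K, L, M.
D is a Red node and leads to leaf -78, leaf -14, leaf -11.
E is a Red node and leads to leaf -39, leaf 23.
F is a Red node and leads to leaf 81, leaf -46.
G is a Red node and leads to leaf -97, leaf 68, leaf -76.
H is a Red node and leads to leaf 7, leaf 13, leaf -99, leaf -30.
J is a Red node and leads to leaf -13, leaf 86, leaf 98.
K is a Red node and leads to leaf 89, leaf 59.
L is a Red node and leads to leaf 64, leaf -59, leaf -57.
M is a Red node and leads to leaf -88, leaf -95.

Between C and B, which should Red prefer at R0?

B

K (Red): max(89, 59) = 89
L (Red): max(64, -59, -57) = 64
M (Red): max(-88, -95) = -88
C (Blue): min(89, 64, -88) = -88
F (Red): max(81, -46) = 81
G (Red): max(-97, 68, -76) = 68
H (Red): max(7, 13, -99, -30) = 13
J (Red): max(-13, 86, 98) = 98
B (Blue): min(81, 68, 13, 98) = 13
Red prefers the higher value; C=-88, B=13. B is better since 13 > -88.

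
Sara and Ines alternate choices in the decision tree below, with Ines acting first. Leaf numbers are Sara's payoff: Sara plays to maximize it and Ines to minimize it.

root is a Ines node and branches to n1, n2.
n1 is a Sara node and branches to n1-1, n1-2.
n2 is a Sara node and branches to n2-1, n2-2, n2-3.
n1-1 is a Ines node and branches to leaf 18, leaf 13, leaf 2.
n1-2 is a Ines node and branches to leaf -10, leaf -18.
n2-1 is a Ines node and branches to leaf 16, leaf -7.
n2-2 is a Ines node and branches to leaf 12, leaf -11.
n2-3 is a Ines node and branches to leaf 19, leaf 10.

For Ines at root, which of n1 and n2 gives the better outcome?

n1

n1-1 (Ines): min(18, 13, 2) = 2
n1-2 (Ines): min(-10, -18) = -18
n1 (Sara): max(2, -18) = 2
n2-1 (Ines): min(16, -7) = -7
n2-2 (Ines): min(12, -11) = -11
n2-3 (Ines): min(19, 10) = 10
n2 (Sara): max(-7, -11, 10) = 10
Ines prefers the lower value; n1=2, n2=10. n1 is better since 2 < 10.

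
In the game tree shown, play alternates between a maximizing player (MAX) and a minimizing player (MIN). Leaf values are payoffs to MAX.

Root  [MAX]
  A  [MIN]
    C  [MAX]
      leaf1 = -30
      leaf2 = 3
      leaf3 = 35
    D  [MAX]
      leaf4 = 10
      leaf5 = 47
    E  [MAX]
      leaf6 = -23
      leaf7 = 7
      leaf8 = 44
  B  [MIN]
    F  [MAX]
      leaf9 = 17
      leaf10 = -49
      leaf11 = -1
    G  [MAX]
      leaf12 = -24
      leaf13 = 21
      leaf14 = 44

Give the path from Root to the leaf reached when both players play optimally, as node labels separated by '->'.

C (MAX): max(-30, 3, 35) = 35
D (MAX): max(10, 47) = 47
E (MAX): max(-23, 7, 44) = 44
A (MIN): min(35, 47, 44) = 35
F (MAX): max(17, -49, -1) = 17
G (MAX): max(-24, 21, 44) = 44
B (MIN): min(17, 44) = 17
Root (MAX): max(35, 17) = 35
At Root, MAX picks A (highest: 35).
At A, MIN picks C (lowest: 35).
At C, MAX picks leaf3 (highest: 35).
Terminal value 35.

Root -> A -> C -> leaf3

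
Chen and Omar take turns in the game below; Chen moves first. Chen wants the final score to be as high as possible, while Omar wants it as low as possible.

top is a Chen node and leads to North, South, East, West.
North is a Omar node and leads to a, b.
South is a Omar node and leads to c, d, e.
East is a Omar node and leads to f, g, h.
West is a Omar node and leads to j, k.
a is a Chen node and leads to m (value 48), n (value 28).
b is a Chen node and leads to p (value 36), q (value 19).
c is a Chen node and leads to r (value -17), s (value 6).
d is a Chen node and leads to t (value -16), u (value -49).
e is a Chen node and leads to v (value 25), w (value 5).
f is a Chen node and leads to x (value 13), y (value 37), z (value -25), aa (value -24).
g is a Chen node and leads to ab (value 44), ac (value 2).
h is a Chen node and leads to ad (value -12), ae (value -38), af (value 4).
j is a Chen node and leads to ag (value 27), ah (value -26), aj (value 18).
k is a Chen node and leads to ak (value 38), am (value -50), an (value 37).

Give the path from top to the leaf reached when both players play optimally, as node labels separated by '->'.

top -> North -> b -> p

a (Chen): max(48, 28) = 48
b (Chen): max(36, 19) = 36
North (Omar): min(48, 36) = 36
c (Chen): max(-17, 6) = 6
d (Chen): max(-16, -49) = -16
e (Chen): max(25, 5) = 25
South (Omar): min(6, -16, 25) = -16
f (Chen): max(13, 37, -25, -24) = 37
g (Chen): max(44, 2) = 44
h (Chen): max(-12, -38, 4) = 4
East (Omar): min(37, 44, 4) = 4
j (Chen): max(27, -26, 18) = 27
k (Chen): max(38, -50, 37) = 38
West (Omar): min(27, 38) = 27
top (Chen): max(36, -16, 4, 27) = 36
At top, Chen picks North (highest: 36).
At North, Omar picks b (lowest: 36).
At b, Chen picks p (highest: 36).
Terminal value 36.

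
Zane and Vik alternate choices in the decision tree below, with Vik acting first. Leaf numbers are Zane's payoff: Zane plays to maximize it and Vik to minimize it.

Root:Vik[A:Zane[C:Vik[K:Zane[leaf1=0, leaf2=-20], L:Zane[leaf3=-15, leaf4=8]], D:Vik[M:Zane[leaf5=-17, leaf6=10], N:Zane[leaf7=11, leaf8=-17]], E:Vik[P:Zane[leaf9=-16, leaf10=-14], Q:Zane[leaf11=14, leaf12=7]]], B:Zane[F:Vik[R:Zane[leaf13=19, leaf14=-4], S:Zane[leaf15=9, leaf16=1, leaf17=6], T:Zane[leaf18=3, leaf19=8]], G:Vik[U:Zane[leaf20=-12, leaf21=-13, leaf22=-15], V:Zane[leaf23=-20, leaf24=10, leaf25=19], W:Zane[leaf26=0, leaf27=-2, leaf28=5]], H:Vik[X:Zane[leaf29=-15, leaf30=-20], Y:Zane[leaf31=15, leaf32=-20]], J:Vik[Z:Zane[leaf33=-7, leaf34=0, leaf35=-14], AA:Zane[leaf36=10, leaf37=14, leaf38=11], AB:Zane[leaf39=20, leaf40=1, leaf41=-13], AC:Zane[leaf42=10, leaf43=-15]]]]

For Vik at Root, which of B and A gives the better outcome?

B

R (Zane): max(19, -4) = 19
S (Zane): max(9, 1, 6) = 9
T (Zane): max(3, 8) = 8
F (Vik): min(19, 9, 8) = 8
U (Zane): max(-12, -13, -15) = -12
V (Zane): max(-20, 10, 19) = 19
W (Zane): max(0, -2, 5) = 5
G (Vik): min(-12, 19, 5) = -12
X (Zane): max(-15, -20) = -15
Y (Zane): max(15, -20) = 15
H (Vik): min(-15, 15) = -15
Z (Zane): max(-7, 0, -14) = 0
AA (Zane): max(10, 14, 11) = 14
AB (Zane): max(20, 1, -13) = 20
AC (Zane): max(10, -15) = 10
J (Vik): min(0, 14, 20, 10) = 0
B (Zane): max(8, -12, -15, 0) = 8
K (Zane): max(0, -20) = 0
L (Zane): max(-15, 8) = 8
C (Vik): min(0, 8) = 0
M (Zane): max(-17, 10) = 10
N (Zane): max(11, -17) = 11
D (Vik): min(10, 11) = 10
P (Zane): max(-16, -14) = -14
Q (Zane): max(14, 7) = 14
E (Vik): min(-14, 14) = -14
A (Zane): max(0, 10, -14) = 10
Vik prefers the lower value; B=8, A=10. B is better since 8 < 10.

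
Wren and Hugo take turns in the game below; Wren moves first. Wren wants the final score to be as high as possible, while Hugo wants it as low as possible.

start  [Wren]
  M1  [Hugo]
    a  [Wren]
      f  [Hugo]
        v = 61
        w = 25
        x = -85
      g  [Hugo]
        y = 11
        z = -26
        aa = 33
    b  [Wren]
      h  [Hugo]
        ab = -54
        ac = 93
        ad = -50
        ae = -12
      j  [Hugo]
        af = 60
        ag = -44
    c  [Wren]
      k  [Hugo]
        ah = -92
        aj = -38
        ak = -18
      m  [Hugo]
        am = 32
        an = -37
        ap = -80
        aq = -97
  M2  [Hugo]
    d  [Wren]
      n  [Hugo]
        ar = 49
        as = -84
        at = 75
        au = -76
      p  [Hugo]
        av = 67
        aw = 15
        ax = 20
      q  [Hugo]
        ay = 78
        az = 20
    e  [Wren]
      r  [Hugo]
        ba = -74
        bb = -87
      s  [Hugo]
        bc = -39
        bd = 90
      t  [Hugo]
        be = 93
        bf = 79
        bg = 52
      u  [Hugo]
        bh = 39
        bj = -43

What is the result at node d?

n (Hugo): min(49, -84, 75, -76) = -84
p (Hugo): min(67, 15, 20) = 15
q (Hugo): min(78, 20) = 20
d (Wren): max(-84, 15, 20) = 20

20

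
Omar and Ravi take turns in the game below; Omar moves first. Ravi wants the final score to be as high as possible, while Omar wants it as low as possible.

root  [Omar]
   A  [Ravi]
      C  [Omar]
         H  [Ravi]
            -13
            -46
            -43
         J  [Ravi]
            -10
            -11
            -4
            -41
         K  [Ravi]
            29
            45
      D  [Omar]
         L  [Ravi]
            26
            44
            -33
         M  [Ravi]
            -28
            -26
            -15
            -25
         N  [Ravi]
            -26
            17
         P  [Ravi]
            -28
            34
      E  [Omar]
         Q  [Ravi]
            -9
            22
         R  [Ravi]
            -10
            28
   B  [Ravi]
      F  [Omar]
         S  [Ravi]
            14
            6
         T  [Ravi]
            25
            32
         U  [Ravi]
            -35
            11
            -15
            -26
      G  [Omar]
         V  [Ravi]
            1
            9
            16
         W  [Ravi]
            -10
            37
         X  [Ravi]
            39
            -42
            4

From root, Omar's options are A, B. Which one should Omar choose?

B

H (Ravi): max(-13, -46, -43) = -13
J (Ravi): max(-10, -11, -4, -41) = -4
K (Ravi): max(29, 45) = 45
C (Omar): min(-13, -4, 45) = -13
L (Ravi): max(26, 44, -33) = 44
M (Ravi): max(-28, -26, -15, -25) = -15
N (Ravi): max(-26, 17) = 17
P (Ravi): max(-28, 34) = 34
D (Omar): min(44, -15, 17, 34) = -15
Q (Ravi): max(-9, 22) = 22
R (Ravi): max(-10, 28) = 28
E (Omar): min(22, 28) = 22
A (Ravi): max(-13, -15, 22) = 22
S (Ravi): max(14, 6) = 14
T (Ravi): max(25, 32) = 32
U (Ravi): max(-35, 11, -15, -26) = 11
F (Omar): min(14, 32, 11) = 11
V (Ravi): max(1, 9, 16) = 16
W (Ravi): max(-10, 37) = 37
X (Ravi): max(39, -42, 4) = 39
G (Omar): min(16, 37, 39) = 16
B (Ravi): max(11, 16) = 16
root (Omar): min(22, 16) = 16
Omar at root wants the lowest of {A=22, B=16}, so chooses B.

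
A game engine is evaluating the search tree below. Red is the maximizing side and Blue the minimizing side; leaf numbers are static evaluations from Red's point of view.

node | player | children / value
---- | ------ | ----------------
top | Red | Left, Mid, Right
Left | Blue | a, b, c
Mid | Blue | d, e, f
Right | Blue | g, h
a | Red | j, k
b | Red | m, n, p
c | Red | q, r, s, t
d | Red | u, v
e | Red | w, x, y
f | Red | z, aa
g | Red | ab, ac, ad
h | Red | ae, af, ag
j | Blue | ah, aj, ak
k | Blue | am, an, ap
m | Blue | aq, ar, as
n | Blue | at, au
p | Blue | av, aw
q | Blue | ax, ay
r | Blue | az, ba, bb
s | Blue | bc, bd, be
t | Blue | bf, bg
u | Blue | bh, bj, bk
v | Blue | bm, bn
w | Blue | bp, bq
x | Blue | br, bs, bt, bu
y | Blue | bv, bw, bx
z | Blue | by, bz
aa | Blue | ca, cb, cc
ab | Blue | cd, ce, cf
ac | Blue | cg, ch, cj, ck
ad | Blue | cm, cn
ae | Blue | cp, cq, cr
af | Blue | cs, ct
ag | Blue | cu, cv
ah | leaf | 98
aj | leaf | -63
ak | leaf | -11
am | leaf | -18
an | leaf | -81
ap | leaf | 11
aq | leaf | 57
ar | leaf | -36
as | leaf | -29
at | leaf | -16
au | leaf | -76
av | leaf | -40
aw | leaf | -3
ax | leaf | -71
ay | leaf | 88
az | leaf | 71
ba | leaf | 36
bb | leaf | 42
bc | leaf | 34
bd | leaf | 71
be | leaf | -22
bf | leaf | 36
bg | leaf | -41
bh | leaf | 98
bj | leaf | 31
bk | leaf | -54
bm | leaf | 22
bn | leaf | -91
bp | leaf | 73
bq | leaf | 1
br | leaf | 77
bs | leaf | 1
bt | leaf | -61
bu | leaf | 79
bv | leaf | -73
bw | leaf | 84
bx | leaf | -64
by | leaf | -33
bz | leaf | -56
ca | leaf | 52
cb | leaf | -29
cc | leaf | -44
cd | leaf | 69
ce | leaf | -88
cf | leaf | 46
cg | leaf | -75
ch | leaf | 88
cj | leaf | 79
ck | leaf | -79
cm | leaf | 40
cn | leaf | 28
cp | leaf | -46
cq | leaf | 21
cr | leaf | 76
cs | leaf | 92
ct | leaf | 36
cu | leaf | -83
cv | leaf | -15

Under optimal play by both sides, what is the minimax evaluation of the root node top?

j (Blue): min(98, -63, -11) = -63
k (Blue): min(-18, -81, 11) = -81
a (Red): max(-63, -81) = -63
m (Blue): min(57, -36, -29) = -36
n (Blue): min(-16, -76) = -76
p (Blue): min(-40, -3) = -40
b (Red): max(-36, -76, -40) = -36
q (Blue): min(-71, 88) = -71
r (Blue): min(71, 36, 42) = 36
s (Blue): min(34, 71, -22) = -22
t (Blue): min(36, -41) = -41
c (Red): max(-71, 36, -22, -41) = 36
Left (Blue): min(-63, -36, 36) = -63
u (Blue): min(98, 31, -54) = -54
v (Blue): min(22, -91) = -91
d (Red): max(-54, -91) = -54
w (Blue): min(73, 1) = 1
x (Blue): min(77, 1, -61, 79) = -61
y (Blue): min(-73, 84, -64) = -73
e (Red): max(1, -61, -73) = 1
z (Blue): min(-33, -56) = -56
aa (Blue): min(52, -29, -44) = -44
f (Red): max(-56, -44) = -44
Mid (Blue): min(-54, 1, -44) = -54
ab (Blue): min(69, -88, 46) = -88
ac (Blue): min(-75, 88, 79, -79) = -79
ad (Blue): min(40, 28) = 28
g (Red): max(-88, -79, 28) = 28
ae (Blue): min(-46, 21, 76) = -46
af (Blue): min(92, 36) = 36
ag (Blue): min(-83, -15) = -83
h (Red): max(-46, 36, -83) = 36
Right (Blue): min(28, 36) = 28
top (Red): max(-63, -54, 28) = 28

28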